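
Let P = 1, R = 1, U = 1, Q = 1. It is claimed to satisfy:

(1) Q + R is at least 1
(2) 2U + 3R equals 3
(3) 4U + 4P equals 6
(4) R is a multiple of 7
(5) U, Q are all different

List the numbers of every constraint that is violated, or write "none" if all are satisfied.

Constraints 2, 3, 4, 5 are violated.

(1) Q + R = 1 + 1 = 2; 2 ≥ 1 — holds.
(2) 2U + 3R = 2(1) + 3(1) = 5, not 3 — does not hold.
(3) 4U + 4P = 4(1) + 4(1) = 8, not 6 — does not hold.
(4) 1 = 7*0 + 1, so 7 does not divide 1 — does not hold.
(5) U = Q = 1, not all different — does not hold.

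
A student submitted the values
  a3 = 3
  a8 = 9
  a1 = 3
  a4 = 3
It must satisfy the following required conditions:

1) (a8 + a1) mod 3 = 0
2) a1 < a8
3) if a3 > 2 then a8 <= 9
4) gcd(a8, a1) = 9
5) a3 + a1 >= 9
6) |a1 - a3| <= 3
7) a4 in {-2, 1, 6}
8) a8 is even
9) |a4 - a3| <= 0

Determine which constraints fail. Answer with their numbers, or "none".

The assignment fails constraints 4, 5, 7, and 8.

1) a8 + a1 = 12; 12 mod 3 = 0 — holds.
2) a1 = 3, a8 = 9; 3 < 9 — holds.
3) a3 = 3 > 2, so we need a8 ≤ 9; a8 = 9 ≤ 9 — holds.
4) gcd(9, 3) = 3, not 9 — does not hold.
5) a3 + a1 = 3 + 3 = 6; 6 < 9, bound 9 not met — does not hold.
6) |3 - 3| = 0; 0 ≤ 3 — holds.
7) a4 = 3 is not in {-2, 1, 6} — does not hold.
8) a8 = 9 is odd — does not hold.
9) |3 - 3| = 0; 0 ≤ 0 — holds.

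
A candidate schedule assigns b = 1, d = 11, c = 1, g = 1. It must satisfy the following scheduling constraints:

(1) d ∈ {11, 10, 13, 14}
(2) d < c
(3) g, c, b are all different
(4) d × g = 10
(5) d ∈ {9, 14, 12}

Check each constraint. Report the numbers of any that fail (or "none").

(1) d = 11 is in {11, 10, 13, 14}  OK
(2) d = 11, c = 1; 11 ≥ 1 (want <)  FAIL
(3) g = c = 1, not all different  FAIL
(4) d × g = 11 × 1 = 11, not 10  FAIL
(5) d = 11 is not in {9, 14, 12}  FAIL

The assignment fails constraints 2, 3, 4, 5.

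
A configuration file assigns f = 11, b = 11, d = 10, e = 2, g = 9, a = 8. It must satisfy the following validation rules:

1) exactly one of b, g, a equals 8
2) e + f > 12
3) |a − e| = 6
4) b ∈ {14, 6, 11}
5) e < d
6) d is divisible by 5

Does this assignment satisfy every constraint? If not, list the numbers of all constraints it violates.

1) b=11, g=9, a=8; 1 of them equals 8  holds
2) e + f = 2 + 11 = 13; 13 > 12  holds
3) |8 − 2| = 6  holds
4) b = 11 is in {14, 6, 11}  holds
5) e = 2, d = 10; 2 < 10  holds
6) 10 / 5 = 2, so 5 divides 10  holds

No violations.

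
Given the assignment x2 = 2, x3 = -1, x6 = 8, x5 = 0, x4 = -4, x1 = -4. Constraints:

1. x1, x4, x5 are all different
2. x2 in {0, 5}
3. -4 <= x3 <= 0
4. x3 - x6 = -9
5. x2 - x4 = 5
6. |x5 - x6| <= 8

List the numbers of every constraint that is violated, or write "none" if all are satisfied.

The assignment fails constraints 1, 2, 5.

1. x1 = x4 = -4, not all different — does not hold.
2. x2 = 2 is not in {0, 5} — does not hold.
3. x3 = -1 lies in [-4, 0] — holds.
4. x3 - x6 = -1 - 8 = -9 — holds.
5. x2 - x4 = 2 - (-4) = 6, not 5 — does not hold.
6. |0 - 8| = 8; 8 ≤ 8 — holds.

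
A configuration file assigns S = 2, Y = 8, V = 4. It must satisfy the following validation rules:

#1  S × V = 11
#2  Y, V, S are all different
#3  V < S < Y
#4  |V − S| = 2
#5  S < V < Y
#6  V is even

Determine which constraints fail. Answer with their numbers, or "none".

#1 S × V = 2 × 4 = 8, not 11 — violated.
#2 values 8, 4, 2 are pairwise distinct — satisfied.
#3 values 4, 2, 8; V = 4 is not < S = 2 — violated.
#4 |4 − 2| = 2 — satisfied.
#5 values 2 < 4 < 8 — satisfied.
#6 V = 4 is even — satisfied.

No — constraints 1 and 3 are not satisfied.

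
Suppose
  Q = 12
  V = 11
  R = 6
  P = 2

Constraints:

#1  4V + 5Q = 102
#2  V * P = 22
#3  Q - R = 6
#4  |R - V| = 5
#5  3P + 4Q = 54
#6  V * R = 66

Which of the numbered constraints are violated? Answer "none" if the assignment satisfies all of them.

Violated: 1.

#1 4V + 5Q = 4(11) + 5(12) = 104, not 102  no
#2 V * P = 11 * 2 = 22  yes
#3 Q - R = 12 - 6 = 6  yes
#4 |6 - 11| = 5  yes
#5 3P + 4Q = 3(2) + 4(12) = 54  yes
#6 V * R = 11 * 6 = 66  yes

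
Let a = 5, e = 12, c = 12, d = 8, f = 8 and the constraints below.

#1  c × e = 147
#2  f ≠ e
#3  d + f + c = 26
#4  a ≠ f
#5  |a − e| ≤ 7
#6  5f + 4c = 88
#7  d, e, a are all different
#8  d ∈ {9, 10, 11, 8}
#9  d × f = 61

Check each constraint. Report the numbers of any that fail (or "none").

#1 c × e = 12 × 12 = 144, not 147 — fails.
#2 f = 8, e = 12; distinct — holds.
#3 d + f + c = 8 + 8 + 12 = 28, not 26 — fails.
#4 a = 5, f = 8; distinct — holds.
#5 |5 − 12| = 7; 7 ≤ 7 — holds.
#6 5f + 4c = 5(8) + 4(12) = 88 — holds.
#7 values 8, 12, 5 are pairwise distinct — holds.
#8 d = 8 is in {9, 10, 11, 8} — holds.
#9 d × f = 8 × 8 = 64, not 61 — fails.

Violated: 1, 3, and 9.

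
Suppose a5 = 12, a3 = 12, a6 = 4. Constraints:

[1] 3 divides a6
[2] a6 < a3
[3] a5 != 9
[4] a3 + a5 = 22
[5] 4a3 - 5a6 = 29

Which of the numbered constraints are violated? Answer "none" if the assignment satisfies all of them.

[1] 4 = 3*1 + 1, so 3 does not divide 4  fails
[2] a6 = 4, a3 = 12; 4 < 12  holds
[3] a5 = 12, and 12 ≠ 9  holds
[4] a3 + a5 = 12 + 12 = 24, not 22  fails
[5] 4a3 - 5a6 = 4(12) - 5(4) = 28, not 29  fails

Violated: 1, 4, and 5.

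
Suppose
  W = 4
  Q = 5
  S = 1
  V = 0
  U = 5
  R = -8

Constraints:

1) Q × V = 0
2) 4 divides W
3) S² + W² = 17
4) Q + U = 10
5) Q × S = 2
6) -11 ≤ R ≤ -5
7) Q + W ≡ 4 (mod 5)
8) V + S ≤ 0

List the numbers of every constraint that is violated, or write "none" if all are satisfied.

1) Q × V = 5 × 0 = 0 — holds.
2) 4 / 4 = 1, so 4 divides 4 — holds.
3) S² + W² = 1² + 4² = 1 + 16 = 17 — holds.
4) Q + U = 5 + 5 = 10 — holds.
5) Q × S = 5 × 1 = 5, not 2 — fails.
6) R = -8 lies in [-11, -5] — holds.
7) Q + W = 9; 9 mod 5 = 4 — holds.
8) V + S = 0 + 1 = 1; 1 > 0, bound 0 not met — fails.

Constraints 5 and 8 are violated.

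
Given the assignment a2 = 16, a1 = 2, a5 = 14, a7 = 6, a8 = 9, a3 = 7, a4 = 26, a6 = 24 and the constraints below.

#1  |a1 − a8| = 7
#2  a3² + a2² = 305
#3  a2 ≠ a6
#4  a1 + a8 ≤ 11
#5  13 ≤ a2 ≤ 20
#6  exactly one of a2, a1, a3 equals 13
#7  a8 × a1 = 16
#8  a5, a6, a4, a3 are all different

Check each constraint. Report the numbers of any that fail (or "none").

No — constraints 6 and 7 are not satisfied.

#1 |2 − 9| = 7 — holds.
#2 a3² + a2² = 7² + 16² = 49 + 256 = 305 — holds.
#3 a2 = 16, a6 = 24; distinct — holds.
#4 a1 + a8 = 2 + 9 = 11; 11 ≤ 11 — holds.
#5 a2 = 16 lies in [13, 20] — holds.
#6 a2=16, a1=2, a3=7; 0 of them equal 13, not exactly one — fails.
#7 a8 × a1 = 9 × 2 = 18, not 16 — fails.
#8 values 14, 24, 26, 7 are pairwise distinct — holds.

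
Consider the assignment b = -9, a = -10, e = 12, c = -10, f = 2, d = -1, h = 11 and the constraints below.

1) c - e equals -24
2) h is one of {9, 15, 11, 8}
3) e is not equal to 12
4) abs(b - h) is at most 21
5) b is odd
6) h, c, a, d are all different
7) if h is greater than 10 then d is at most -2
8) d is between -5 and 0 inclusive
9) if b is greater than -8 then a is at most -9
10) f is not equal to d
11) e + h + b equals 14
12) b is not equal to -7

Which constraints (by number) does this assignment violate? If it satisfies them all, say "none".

No — constraints 1, 3, 6, and 7 are not satisfied.

1) c - e = -10 - 12 = -22, not -24  FAIL
2) h = 11 is in {9, 15, 11, 8}  OK
3) e = 12, but 12 is required to differ  FAIL
4) abs(-9 - 11) = 20; 20 ≤ 21  OK
5) b = -9 is odd  OK
6) c = a = -10, not all different  FAIL
7) h = 11 > 10, so we need d ≤ -2; but d = -1 > -2  FAIL
8) d = -1 lies in [-5, 0]  OK
9) b = -9, not > -8; antecedent false, conditional vacuously true  OK
10) f = 2, d = -1; distinct  OK
11) e + h + b = 12 + 11 + (-9) = 14  OK
12) b = -9, and -9 ≠ -7  OK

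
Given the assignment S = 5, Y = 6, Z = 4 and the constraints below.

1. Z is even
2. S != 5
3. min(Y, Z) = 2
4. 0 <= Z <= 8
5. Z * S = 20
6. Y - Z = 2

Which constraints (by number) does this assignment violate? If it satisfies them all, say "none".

Violated: 2 and 3.

1. Z = 4 is even  ✓
2. S = 5, but 5 is required to differ  ✗
3. min(6, 4) = 4, not 2  ✗
4. Z = 4 lies in [0, 8]  ✓
5. Z * S = 4 * 5 = 20  ✓
6. Y - Z = 6 - 4 = 2  ✓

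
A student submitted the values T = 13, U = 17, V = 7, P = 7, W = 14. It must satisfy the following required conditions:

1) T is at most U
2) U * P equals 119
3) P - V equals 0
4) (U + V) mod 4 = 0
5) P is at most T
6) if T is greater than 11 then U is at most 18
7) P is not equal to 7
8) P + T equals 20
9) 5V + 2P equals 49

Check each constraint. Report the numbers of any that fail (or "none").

1) T = 13, U = 17; 13 ≤ 17 — OK.
2) U * P = 17 * 7 = 119 — OK.
3) P - V = 7 - 7 = 0 — OK.
4) U + V = 24; 24 mod 4 = 0 — OK.
5) P = 7, T = 13; 7 ≤ 13 — OK.
6) T = 13 > 11, so we need U ≤ 18; U = 17 ≤ 18 — OK.
7) P = 7, but 7 is required to differ — violated.
8) P + T = 7 + 13 = 20 — OK.
9) 5V + 2P = 5(7) + 2(7) = 49 — OK.

Violated: 7.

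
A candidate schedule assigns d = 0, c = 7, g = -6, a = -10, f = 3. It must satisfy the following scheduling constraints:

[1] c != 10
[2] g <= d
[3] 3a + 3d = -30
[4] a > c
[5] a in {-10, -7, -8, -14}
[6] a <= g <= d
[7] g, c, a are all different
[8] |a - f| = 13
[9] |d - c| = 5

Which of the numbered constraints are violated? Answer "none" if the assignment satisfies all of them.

The assignment fails constraints 4 and 9.

[1] c = 7, and 7 ≠ 10  OK
[2] g = -6, d = 0; -6 ≤ 0  OK
[3] 3a + 3d = 3(-10) + 3(0) = -30  OK
[4] a = -10, c = 7; -10 ≤ 7 (want >)  FAIL
[5] a = -10 is in {-10, -7, -8, -14}  OK
[6] values -10 <= -6 <= 0  OK
[7] values -6, 7, -10 are pairwise distinct  OK
[8] |-10 - 3| = 13  OK
[9] |0 - 7| = 7, not 5  FAIL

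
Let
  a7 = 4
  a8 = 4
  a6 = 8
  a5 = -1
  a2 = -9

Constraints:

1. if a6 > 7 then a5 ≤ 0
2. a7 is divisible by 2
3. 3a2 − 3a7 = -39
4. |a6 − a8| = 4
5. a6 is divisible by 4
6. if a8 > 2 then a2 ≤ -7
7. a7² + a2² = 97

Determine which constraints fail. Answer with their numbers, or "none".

1. a6 = 8 > 7, so we need a5 ≤ 0; a5 = -1 ≤ 0 — satisfied.
2. 4 / 2 = 2, so 2 divides 4 — satisfied.
3. 3a2 − 3a7 = 3(-9) − 3(4) = -39 — satisfied.
4. |8 − 4| = 4 — satisfied.
5. 8 / 4 = 2, so 4 divides 8 — satisfied.
6. a8 = 4 > 2, so we need a2 ≤ -7; a2 = -9 ≤ -7 — satisfied.
7. a7² + a2² = 4² + (-9)² = 16 + 81 = 97 — satisfied.

No violations.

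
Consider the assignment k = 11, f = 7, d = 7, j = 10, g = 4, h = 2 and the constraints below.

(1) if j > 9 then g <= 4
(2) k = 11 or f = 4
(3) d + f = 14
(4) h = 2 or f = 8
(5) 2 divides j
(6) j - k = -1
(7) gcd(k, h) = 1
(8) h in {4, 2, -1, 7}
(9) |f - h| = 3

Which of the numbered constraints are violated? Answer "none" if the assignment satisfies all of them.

Violated: 9.

(1) j = 10 > 9, so we need g ≤ 4; g = 4 ≤ 4 — holds.
(2) k = 11 = 11 (first disjunct) — holds.
(3) d + f = 7 + 7 = 14 — holds.
(4) h = 2 = 2 (first disjunct) — holds.
(5) 10 / 2 = 5, so 2 divides 10 — holds.
(6) j - k = 10 - 11 = -1 — holds.
(7) gcd(11, 2) = 1 — holds.
(8) h = 2 is in {4, 2, -1, 7} — holds.
(9) |7 - 2| = 5, not 3 — fails.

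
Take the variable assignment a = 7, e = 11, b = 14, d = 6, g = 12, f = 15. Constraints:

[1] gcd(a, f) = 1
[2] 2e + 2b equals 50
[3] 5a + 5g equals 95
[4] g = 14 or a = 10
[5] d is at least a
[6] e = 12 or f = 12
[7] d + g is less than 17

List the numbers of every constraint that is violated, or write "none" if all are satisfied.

The assignment fails constraints 4, 5, 6, 7.

[1] gcd(7, 15) = 1 — holds.
[2] 2e + 2b = 2(11) + 2(14) = 50 — holds.
[3] 5a + 5g = 5(7) + 5(12) = 95 — holds.
[4] g = 12 ≠ 14 and a = 7 ≠ 10; both disjuncts false — does not hold.
[5] d = 6, a = 7; 6 < 7 (want ≥) — does not hold.
[6] e = 11 ≠ 12 and f = 15 ≠ 12; both disjuncts false — does not hold.
[7] d + g = 6 + 12 = 18; 18 ≥ 17, bound 17 not met — does not hold.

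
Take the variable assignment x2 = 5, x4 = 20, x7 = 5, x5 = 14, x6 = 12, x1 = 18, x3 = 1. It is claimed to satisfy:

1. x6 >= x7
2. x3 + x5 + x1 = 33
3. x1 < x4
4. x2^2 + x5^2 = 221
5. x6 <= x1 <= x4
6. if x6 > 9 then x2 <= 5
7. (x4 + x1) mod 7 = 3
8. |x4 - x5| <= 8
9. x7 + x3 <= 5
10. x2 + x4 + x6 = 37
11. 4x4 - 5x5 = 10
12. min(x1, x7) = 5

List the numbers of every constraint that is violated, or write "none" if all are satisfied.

The assignment fails constraint 9.

1. x6 = 12, x7 = 5; 12 ≥ 5 — satisfied.
2. x3 + x5 + x1 = 1 + 14 + 18 = 33 — satisfied.
3. x1 = 18, x4 = 20; 18 < 20 — satisfied.
4. x2^2 + x5^2 = 5^2 + 14^2 = 25 + 196 = 221 — satisfied.
5. values 12 <= 18 <= 20 — satisfied.
6. x6 = 12 > 9, so we need x2 ≤ 5; x2 = 5 ≤ 5 — satisfied.
7. x4 + x1 = 38; 38 mod 7 = 3 — satisfied.
8. |20 - 14| = 6; 6 ≤ 8 — satisfied.
9. x7 + x3 = 5 + 1 = 6; 6 > 5, bound 5 not met — violated.
10. x2 + x4 + x6 = 5 + 20 + 12 = 37 — satisfied.
11. 4x4 - 5x5 = 4(20) - 5(14) = 10 — satisfied.
12. min(18, 5) = 5 — satisfied.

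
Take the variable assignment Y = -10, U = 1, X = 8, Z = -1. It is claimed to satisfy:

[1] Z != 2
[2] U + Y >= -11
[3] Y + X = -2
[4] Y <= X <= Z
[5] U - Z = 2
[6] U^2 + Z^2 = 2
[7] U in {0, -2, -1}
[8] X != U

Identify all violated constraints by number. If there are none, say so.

Constraints 4, 7 do not hold.

[1] Z = -1, and -1 ≠ 2  true
[2] U + Y = 1 + (-10) = -9; -9 ≥ -11  true
[3] Y + X = -10 + 8 = -2  true
[4] values -10, 8, -1; X = 8 is not <= Z = -1  false
[5] U - Z = 1 - (-1) = 2  true
[6] U^2 + Z^2 = 1^2 + (-1)^2 = 1 + 1 = 2  true
[7] U = 1 is not in {0, -2, -1}  false
[8] X = 8, U = 1; distinct  true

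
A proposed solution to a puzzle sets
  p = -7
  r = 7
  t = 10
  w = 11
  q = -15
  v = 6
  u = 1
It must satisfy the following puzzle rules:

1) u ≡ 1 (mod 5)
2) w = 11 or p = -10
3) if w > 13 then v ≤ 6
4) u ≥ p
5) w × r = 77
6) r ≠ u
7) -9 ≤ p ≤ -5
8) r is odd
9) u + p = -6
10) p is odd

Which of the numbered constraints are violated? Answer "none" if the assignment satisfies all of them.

All constraints are satisfied.

1) 1 mod 5 = 1 — holds.
2) w = 11 = 11 (first disjunct) — holds.
3) w = 11, not > 13; antecedent false, conditional vacuously true — holds.
4) u = 1, p = -7; 1 ≥ -7 — holds.
5) w × r = 11 × 7 = 77 — holds.
6) r = 7, u = 1; distinct — holds.
7) p = -7 lies in [-9, -5] — holds.
8) r = 7 is odd — holds.
9) u + p = 1 + (-7) = -6 — holds.
10) p = -7 is odd — holds.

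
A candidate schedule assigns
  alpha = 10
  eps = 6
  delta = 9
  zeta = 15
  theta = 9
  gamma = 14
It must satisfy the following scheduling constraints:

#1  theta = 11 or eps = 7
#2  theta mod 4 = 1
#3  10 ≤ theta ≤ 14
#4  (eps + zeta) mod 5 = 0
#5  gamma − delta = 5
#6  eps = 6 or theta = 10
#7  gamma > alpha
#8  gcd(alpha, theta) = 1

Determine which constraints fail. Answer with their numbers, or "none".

#1 theta = 9 ≠ 11 and eps = 6 ≠ 7; both disjuncts false — fails.
#2 9 mod 4 = 1 — holds.
#3 theta = 9 is outside [10, 14] — fails.
#4 eps + zeta = 21; 21 mod 5 = 1, not 0 — fails.
#5 gamma − delta = 14 − 9 = 5 — holds.
#6 eps = 6 = 6 (first disjunct) — holds.
#7 gamma = 14, alpha = 10; 14 > 10 — holds.
#8 gcd(10, 9) = 1 — holds.

Violated: 1, 3, and 4.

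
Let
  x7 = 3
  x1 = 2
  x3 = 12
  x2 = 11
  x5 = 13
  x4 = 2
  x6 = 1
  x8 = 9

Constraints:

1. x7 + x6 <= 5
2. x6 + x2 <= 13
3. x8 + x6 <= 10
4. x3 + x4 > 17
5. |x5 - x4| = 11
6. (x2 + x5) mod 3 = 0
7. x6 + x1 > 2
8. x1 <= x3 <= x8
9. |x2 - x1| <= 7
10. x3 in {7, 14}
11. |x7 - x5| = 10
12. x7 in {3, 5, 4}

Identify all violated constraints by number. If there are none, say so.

Constraints 4, 8, 9, 10 do not hold.

1. x7 + x6 = 3 + 1 = 4; 4 ≤ 5  ✓
2. x6 + x2 = 1 + 11 = 12; 12 ≤ 13  ✓
3. x8 + x6 = 9 + 1 = 10; 10 ≤ 10  ✓
4. x3 + x4 = 12 + 2 = 14; 14 ≤ 17, bound 17 not met  ✗
5. |13 - 2| = 11  ✓
6. x2 + x5 = 24; 24 mod 3 = 0  ✓
7. x6 + x1 = 1 + 2 = 3; 3 > 2  ✓
8. values 2, 12, 9; x3 = 12 is not <= x8 = 9  ✗
9. |11 - 2| = 9; 9 > 7, exceeds bound 7  ✗
10. x3 = 12 is not in {7, 14}  ✗
11. |3 - 13| = 10  ✓
12. x7 = 3 is in {3, 5, 4}  ✓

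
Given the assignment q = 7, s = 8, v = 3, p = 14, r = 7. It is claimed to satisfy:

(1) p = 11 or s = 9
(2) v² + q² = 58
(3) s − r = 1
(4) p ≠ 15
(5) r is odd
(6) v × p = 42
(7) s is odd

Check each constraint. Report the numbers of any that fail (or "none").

Violated: 1 and 7.

(1) p = 14 ≠ 11 and s = 8 ≠ 9; both disjuncts false  fails
(2) v² + q² = 3² + 7² = 9 + 49 = 58  holds
(3) s − r = 8 − 7 = 1  holds
(4) p = 14, and 14 ≠ 15  holds
(5) r = 7 is odd  holds
(6) v × p = 3 × 14 = 42  holds
(7) s = 8 is even  fails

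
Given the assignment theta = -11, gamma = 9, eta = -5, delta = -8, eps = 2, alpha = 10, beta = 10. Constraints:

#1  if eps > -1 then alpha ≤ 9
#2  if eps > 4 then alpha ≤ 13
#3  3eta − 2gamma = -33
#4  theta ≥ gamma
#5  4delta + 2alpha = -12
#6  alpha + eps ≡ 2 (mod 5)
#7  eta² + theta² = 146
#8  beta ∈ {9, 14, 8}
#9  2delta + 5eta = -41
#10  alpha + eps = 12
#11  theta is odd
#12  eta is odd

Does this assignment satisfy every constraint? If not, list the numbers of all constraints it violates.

Violated: 1, 4, 8.

#1 eps = 2 > -1, so we need alpha ≤ 9; but alpha = 10 > 9  ✘
#2 eps = 2, not > 4; antecedent false, conditional vacuously true  ✔
#3 3eta − 2gamma = 3(-5) − 2(9) = -33  ✔
#4 theta = -11, gamma = 9; -11 < 9 (want ≥)  ✘
#5 4delta + 2alpha = 4(-8) + 2(10) = -12  ✔
#6 alpha + eps = 12; 12 mod 5 = 2  ✔
#7 eta² + theta² = (-5)² + (-11)² = 25 + 121 = 146  ✔
#8 beta = 10 is not in {9, 14, 8}  ✘
#9 2delta + 5eta = 2(-8) + 5(-5) = -41  ✔
#10 alpha + eps = 10 + 2 = 12  ✔
#11 theta = -11 is odd  ✔
#12 eta = -5 is odd  ✔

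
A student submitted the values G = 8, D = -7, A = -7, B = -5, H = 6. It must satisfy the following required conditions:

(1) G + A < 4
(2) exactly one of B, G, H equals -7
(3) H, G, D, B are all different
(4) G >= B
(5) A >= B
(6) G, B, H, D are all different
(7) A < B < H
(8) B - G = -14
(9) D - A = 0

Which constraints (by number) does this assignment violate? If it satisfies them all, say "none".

(1) G + A = 8 + (-7) = 1; 1 < 4  holds
(2) B=-5, G=8, H=6; 0 of them equal -7, not exactly one  fails
(3) values 6, 8, -7, -5 are pairwise distinct  holds
(4) G = 8, B = -5; 8 ≥ -5  holds
(5) A = -7, B = -5; -7 < -5 (want ≥)  fails
(6) values 8, -5, 6, -7 are pairwise distinct  holds
(7) values -7 < -5 < 6  holds
(8) B - G = -5 - 8 = -13, not -14  fails
(9) D - A = -7 - (-7) = 0  holds

The assignment fails constraints 2, 5, and 8.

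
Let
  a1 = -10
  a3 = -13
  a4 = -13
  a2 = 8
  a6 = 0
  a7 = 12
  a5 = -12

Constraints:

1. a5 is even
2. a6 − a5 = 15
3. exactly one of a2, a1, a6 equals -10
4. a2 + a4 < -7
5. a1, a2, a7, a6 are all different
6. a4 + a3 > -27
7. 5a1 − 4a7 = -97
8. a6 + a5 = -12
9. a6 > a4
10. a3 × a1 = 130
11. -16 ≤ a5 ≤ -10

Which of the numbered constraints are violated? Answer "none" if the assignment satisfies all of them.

1. a5 = -12 is even  ✔
2. a6 − a5 = 0 − (-12) = 12, not 15  ✘
3. a2=8, a1=-10, a6=0; 1 of them equals -10  ✔
4. a2 + a4 = 8 + (-13) = -5; -5 ≥ -7, bound -7 not met  ✘
5. values -10, 8, 12, 0 are pairwise distinct  ✔
6. a4 + a3 = -13 + (-13) = -26; -26 > -27  ✔
7. 5a1 − 4a7 = 5(-10) − 4(12) = -98, not -97  ✘
8. a6 + a5 = 0 + (-12) = -12  ✔
9. a6 = 0, a4 = -13; 0 > -13  ✔
10. a3 × a1 = -13 × (-10) = 130  ✔
11. a5 = -12 lies in [-16, -10]  ✔

Constraints 2, 4, and 7 do not hold.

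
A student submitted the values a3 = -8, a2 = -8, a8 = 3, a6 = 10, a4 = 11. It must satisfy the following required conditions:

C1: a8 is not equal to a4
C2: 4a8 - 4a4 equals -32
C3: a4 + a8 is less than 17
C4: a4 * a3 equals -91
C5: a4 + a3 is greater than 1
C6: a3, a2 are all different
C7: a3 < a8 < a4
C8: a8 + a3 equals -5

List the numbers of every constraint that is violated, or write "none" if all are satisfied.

C1: a8 = 3, a4 = 11; distinct  ✓
C2: 4a8 - 4a4 = 4(3) - 4(11) = -32  ✓
C3: a4 + a8 = 11 + 3 = 14; 14 < 17  ✓
C4: a4 * a3 = 11 * (-8) = -88, not -91  ✗
C5: a4 + a3 = 11 + (-8) = 3; 3 > 1  ✓
C6: a3 = a2 = -8, not all different  ✗
C7: values -8 < 3 < 11  ✓
C8: a8 + a3 = 3 + (-8) = -5  ✓

Violated: 4 and 6.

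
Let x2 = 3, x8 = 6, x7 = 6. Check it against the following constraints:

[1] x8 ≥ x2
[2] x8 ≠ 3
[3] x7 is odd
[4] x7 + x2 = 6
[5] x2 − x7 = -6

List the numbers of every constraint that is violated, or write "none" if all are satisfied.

Constraints 3, 4, and 5 are violated.

[1] x8 = 6, x2 = 3; 6 ≥ 3  OK
[2] x8 = 6, and 6 ≠ 3  OK
[3] x7 = 6 is even  FAIL
[4] x7 + x2 = 6 + 3 = 9, not 6  FAIL
[5] x2 − x7 = 3 − 6 = -3, not -6  FAIL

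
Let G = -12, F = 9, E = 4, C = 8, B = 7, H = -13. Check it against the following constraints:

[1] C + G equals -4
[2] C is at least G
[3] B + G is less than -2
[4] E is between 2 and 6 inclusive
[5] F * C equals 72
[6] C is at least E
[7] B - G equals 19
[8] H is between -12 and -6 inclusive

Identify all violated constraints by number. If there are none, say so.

[1] C + G = 8 + (-12) = -4  true
[2] C = 8, G = -12; 8 ≥ -12  true
[3] B + G = 7 + (-12) = -5; -5 < -2  true
[4] E = 4 lies in [2, 6]  true
[5] F * C = 9 * 8 = 72  true
[6] C = 8, E = 4; 8 ≥ 4  true
[7] B - G = 7 - (-12) = 19  true
[8] H = -13 is outside [-12, -6]  false

The assignment fails constraint 8.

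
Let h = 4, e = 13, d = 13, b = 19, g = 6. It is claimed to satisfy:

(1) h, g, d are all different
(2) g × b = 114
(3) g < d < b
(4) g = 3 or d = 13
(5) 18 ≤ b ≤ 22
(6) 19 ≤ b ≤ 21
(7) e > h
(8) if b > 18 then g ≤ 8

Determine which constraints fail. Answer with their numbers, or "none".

(1) values 4, 6, 13 are pairwise distinct — holds.
(2) g × b = 6 × 19 = 114 — holds.
(3) values 6 < 13 < 19 — holds.
(4) g = 6 ≠ 3, but d = 13 = 13 (second disjunct) — holds.
(5) b = 19 lies in [18, 22] — holds.
(6) b = 19 lies in [19, 21] — holds.
(7) e = 13, h = 4; 13 > 4 — holds.
(8) b = 19 > 18, so we need g ≤ 8; g = 6 ≤ 8 — holds.

Yes — all constraints hold.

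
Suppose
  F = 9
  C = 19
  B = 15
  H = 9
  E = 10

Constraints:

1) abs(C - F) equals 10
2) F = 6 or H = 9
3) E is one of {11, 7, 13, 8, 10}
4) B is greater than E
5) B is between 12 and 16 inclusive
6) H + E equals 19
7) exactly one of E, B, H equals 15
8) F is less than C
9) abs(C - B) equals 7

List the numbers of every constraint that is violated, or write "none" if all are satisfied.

No — constraint 9 is not satisfied.

1) abs(19 - 9) = 10  ✓
2) F = 9 ≠ 6, but H = 9 = 9 (second disjunct)  ✓
3) E = 10 is in {11, 7, 13, 8, 10}  ✓
4) B = 15, E = 10; 15 > 10  ✓
5) B = 15 lies in [12, 16]  ✓
6) H + E = 9 + 10 = 19  ✓
7) E=10, B=15, H=9; 1 of them equals 15  ✓
8) F = 9, C = 19; 9 < 19  ✓
9) abs(19 - 15) = 4, not 7  ✗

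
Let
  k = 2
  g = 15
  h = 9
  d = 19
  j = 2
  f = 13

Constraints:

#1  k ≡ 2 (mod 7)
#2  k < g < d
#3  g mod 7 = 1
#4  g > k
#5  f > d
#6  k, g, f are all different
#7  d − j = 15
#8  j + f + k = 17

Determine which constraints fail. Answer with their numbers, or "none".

Violated: 5 and 7.

#1 2 mod 7 = 2 — satisfied.
#2 values 2 < 15 < 19 — satisfied.
#3 15 mod 7 = 1 — satisfied.
#4 g = 15, k = 2; 15 > 2 — satisfied.
#5 f = 13, d = 19; 13 ≤ 19 (want >) — violated.
#6 values 2, 15, 13 are pairwise distinct — satisfied.
#7 d − j = 19 − 2 = 17, not 15 — violated.
#8 j + f + k = 2 + 13 + 2 = 17 — satisfied.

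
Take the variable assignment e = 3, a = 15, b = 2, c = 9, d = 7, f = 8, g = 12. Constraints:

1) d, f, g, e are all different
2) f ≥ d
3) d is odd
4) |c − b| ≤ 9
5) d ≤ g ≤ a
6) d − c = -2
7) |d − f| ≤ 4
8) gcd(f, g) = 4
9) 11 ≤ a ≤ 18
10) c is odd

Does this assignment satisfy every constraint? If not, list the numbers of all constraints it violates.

Yes — all constraints hold.

1) values 7, 8, 12, 3 are pairwise distinct — holds.
2) f = 8, d = 7; 8 ≥ 7 — holds.
3) d = 7 is odd — holds.
4) |9 − 2| = 7; 7 ≤ 9 — holds.
5) values 7 ≤ 12 ≤ 15 — holds.
6) d − c = 7 − 9 = -2 — holds.
7) |7 − 8| = 1; 1 ≤ 4 — holds.
8) gcd(8, 12) = 4 — holds.
9) a = 15 lies in [11, 18] — holds.
10) c = 9 is odd — holds.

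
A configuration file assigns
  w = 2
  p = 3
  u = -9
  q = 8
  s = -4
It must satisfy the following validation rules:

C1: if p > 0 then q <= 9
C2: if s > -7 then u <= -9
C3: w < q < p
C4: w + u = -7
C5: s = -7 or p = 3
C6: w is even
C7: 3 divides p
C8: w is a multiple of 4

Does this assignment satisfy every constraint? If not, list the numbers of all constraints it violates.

The assignment fails constraints 3 and 8.

C1: p = 3 > 0, so we need q ≤ 9; q = 8 ≤ 9 — satisfied.
C2: s = -4 > -7, so we need u ≤ -9; u = -9 ≤ -9 — satisfied.
C3: values 2, 8, 3; q = 8 is not < p = 3 — violated.
C4: w + u = 2 + (-9) = -7 — satisfied.
C5: s = -4 ≠ -7, but p = 3 = 3 (second disjunct) — satisfied.
C6: w = 2 is even — satisfied.
C7: 3 / 3 = 1, so 3 divides 3 — satisfied.
C8: 2 = 4*0 + 2, so 4 does not divide 2 — violated.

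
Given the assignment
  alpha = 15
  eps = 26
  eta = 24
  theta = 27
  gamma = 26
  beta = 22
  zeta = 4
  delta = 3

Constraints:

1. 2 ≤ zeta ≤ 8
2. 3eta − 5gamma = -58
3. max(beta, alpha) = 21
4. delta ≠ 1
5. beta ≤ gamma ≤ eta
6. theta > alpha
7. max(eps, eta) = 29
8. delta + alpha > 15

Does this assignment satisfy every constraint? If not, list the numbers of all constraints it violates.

No — constraints 3, 5, and 7 are not satisfied.

1. zeta = 4 lies in [2, 8] — OK.
2. 3eta − 5gamma = 3(24) − 5(26) = -58 — OK.
3. max(22, 15) = 22, not 21 — violated.
4. delta = 3, and 3 ≠ 1 — OK.
5. values 22, 26, 24; gamma = 26 is not ≤ eta = 24 — violated.
6. theta = 27, alpha = 15; 27 > 15 — OK.
7. max(26, 24) = 26, not 29 — violated.
8. delta + alpha = 3 + 15 = 18; 18 > 15 — OK.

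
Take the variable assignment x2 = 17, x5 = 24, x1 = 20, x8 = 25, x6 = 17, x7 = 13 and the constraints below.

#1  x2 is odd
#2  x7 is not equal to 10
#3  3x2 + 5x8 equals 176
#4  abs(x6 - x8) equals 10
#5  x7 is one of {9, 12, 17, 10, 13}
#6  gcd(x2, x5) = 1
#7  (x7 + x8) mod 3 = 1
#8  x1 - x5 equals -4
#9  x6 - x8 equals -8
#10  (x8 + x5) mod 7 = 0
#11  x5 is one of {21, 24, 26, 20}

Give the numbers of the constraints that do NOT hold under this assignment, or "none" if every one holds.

Violated: 4, 7.

#1 x2 = 17 is odd — holds.
#2 x7 = 13, and 13 ≠ 10 — holds.
#3 3x2 + 5x8 = 3(17) + 5(25) = 176 — holds.
#4 abs(17 - 25) = 8, not 10 — fails.
#5 x7 = 13 is in {9, 12, 17, 10, 13} — holds.
#6 gcd(17, 24) = 1 — holds.
#7 x7 + x8 = 38; 38 mod 3 = 2, not 1 — fails.
#8 x1 - x5 = 20 - 24 = -4 — holds.
#9 x6 - x8 = 17 - 25 = -8 — holds.
#10 x8 + x5 = 49; 49 mod 7 = 0 — holds.
#11 x5 = 24 is in {21, 24, 26, 20} — holds.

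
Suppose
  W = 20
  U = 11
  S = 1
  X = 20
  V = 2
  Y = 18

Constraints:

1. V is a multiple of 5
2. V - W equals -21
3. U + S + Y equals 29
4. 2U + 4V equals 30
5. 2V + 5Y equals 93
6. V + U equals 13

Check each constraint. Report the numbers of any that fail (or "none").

The assignment fails constraints 1, 2, 3, and 5.

1. 2 = 5*0 + 2, so 5 does not divide 2 — violated.
2. V - W = 2 - 20 = -18, not -21 — violated.
3. U + S + Y = 11 + 1 + 18 = 30, not 29 — violated.
4. 2U + 4V = 2(11) + 4(2) = 30 — OK.
5. 2V + 5Y = 2(2) + 5(18) = 94, not 93 — violated.
6. V + U = 2 + 11 = 13 — OK.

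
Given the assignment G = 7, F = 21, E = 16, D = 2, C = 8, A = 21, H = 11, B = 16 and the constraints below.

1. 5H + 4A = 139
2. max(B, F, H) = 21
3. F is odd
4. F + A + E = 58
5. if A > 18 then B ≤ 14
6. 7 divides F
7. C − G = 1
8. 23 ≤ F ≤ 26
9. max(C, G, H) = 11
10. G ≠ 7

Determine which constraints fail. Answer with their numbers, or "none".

1. 5H + 4A = 5(11) + 4(21) = 139 — OK.
2. max(16, 21, 11) = 21 — OK.
3. F = 21 is odd — OK.
4. F + A + E = 21 + 21 + 16 = 58 — OK.
5. A = 21 > 18, so we need B ≤ 14; but B = 16 > 14 — violated.
6. 21 / 7 = 3, so 7 divides 21 — OK.
7. C − G = 8 − 7 = 1 — OK.
8. F = 21 is outside [23, 26] — violated.
9. max(8, 7, 11) = 11 — OK.
10. G = 7, but 7 is required to differ — violated.

Violated: 5, 8, and 10.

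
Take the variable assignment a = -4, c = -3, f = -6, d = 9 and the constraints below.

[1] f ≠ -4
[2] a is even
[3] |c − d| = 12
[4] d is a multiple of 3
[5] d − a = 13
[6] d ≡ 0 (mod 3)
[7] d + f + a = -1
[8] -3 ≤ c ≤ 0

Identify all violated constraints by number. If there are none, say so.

[1] f = -6, and -6 ≠ -4 — OK.
[2] a = -4 is even — OK.
[3] |-3 − 9| = 12 — OK.
[4] 9 / 3 = 3, so 3 divides 9 — OK.
[5] d − a = 9 − (-4) = 13 — OK.
[6] 9 mod 3 = 0 — OK.
[7] d + f + a = 9 + (-6) + (-4) = -1 — OK.
[8] c = -3 lies in [-3, 0] — OK.

All constraints are satisfied.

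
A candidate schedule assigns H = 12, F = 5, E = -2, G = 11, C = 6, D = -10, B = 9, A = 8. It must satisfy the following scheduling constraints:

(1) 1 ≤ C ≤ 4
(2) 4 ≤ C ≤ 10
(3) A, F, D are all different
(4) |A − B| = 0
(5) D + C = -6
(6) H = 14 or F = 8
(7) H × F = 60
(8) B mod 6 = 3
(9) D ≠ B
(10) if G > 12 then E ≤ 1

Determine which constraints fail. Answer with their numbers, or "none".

(1) C = 6 is outside [1, 4] — violated.
(2) C = 6 lies in [4, 10] — satisfied.
(3) values 8, 5, -10 are pairwise distinct — satisfied.
(4) |8 − 9| = 1, not 0 — violated.
(5) D + C = -10 + 6 = -4, not -6 — violated.
(6) H = 12 ≠ 14 and F = 5 ≠ 8; both disjuncts false — violated.
(7) H × F = 12 × 5 = 60 — satisfied.
(8) 9 mod 6 = 3 — satisfied.
(9) D = -10, B = 9; distinct — satisfied.
(10) G = 11, not > 12; antecedent false, conditional vacuously true — satisfied.

Constraints 1, 4, 5, and 6 do not hold.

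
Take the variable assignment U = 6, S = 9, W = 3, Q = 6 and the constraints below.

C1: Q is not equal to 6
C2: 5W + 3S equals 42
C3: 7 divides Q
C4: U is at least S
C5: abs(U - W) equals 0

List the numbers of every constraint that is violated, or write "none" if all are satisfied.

C1: Q = 6, but 6 is required to differ — fails.
C2: 5W + 3S = 5(3) + 3(9) = 42 — holds.
C3: 6 = 7*0 + 6, so 7 does not divide 6 — fails.
C4: U = 6, S = 9; 6 < 9 (want ≥) — fails.
C5: abs(6 - 3) = 3, not 0 — fails.

The assignment fails constraints 1, 3, 4, 5.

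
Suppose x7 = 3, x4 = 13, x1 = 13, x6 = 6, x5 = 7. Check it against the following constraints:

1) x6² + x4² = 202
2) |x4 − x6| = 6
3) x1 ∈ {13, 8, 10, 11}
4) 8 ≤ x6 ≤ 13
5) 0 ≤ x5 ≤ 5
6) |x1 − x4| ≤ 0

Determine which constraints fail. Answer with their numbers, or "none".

Violated: 1, 2, 4, and 5.

1) x6² + x4² = 6² + 13² = 36 + 169 = 205, not 202 — violated.
2) |13 − 6| = 7, not 6 — violated.
3) x1 = 13 is in {13, 8, 10, 11} — OK.
4) x6 = 6 is outside [8, 13] — violated.
5) x5 = 7 is outside [0, 5] — violated.
6) |13 − 13| = 0; 0 ≤ 0 — OK.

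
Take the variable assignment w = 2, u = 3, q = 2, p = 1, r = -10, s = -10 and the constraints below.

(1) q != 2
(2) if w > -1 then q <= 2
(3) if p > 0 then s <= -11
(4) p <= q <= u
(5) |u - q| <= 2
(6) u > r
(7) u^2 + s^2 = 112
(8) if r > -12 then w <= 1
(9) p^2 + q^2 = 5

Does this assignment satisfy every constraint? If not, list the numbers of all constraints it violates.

(1) q = 2, but 2 is required to differ — fails.
(2) w = 2 > -1, so we need q ≤ 2; q = 2 ≤ 2 — holds.
(3) p = 1 > 0, so we need s ≤ -11; but s = -10 > -11 — fails.
(4) values 1 <= 2 <= 3 — holds.
(5) |3 - 2| = 1; 1 ≤ 2 — holds.
(6) u = 3, r = -10; 3 > -10 — holds.
(7) u^2 + s^2 = 3^2 + (-10)^2 = 9 + 100 = 109, not 112 — fails.
(8) r = -10 > -12, so we need w ≤ 1; but w = 2 > 1 — fails.
(9) p^2 + q^2 = 1^2 + 2^2 = 1 + 4 = 5 — holds.

Constraints 1, 3, 7, and 8 do not hold.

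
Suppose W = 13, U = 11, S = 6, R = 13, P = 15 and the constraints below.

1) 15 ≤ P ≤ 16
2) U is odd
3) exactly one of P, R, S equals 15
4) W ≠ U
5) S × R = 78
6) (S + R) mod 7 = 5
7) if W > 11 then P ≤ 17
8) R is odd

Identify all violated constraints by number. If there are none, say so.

Yes — all constraints hold.

1) P = 15 lies in [15, 16]  holds
2) U = 11 is odd  holds
3) P=15, R=13, S=6; 1 of them equals 15  holds
4) W = 13, U = 11; distinct  holds
5) S × R = 6 × 13 = 78  holds
6) S + R = 19; 19 mod 7 = 5  holds
7) W = 13 > 11, so we need P ≤ 17; P = 15 ≤ 17  holds
8) R = 13 is odd  holds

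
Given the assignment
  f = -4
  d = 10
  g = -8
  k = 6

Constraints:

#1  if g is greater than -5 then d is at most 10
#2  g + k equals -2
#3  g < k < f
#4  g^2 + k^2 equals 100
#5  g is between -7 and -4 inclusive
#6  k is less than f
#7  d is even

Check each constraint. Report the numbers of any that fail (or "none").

#1 g = -8, not > -5; antecedent false, conditional vacuously true  yes
#2 g + k = -8 + 6 = -2  yes
#3 values -8, 6, -4; k = 6 is not < f = -4  no
#4 g^2 + k^2 = (-8)^2 + 6^2 = 64 + 36 = 100  yes
#5 g = -8 is outside [-7, -4]  no
#6 k = 6, f = -4; 6 ≥ -4 (want <)  no
#7 d = 10 is even  yes

Constraints 3, 5, and 6 are violated.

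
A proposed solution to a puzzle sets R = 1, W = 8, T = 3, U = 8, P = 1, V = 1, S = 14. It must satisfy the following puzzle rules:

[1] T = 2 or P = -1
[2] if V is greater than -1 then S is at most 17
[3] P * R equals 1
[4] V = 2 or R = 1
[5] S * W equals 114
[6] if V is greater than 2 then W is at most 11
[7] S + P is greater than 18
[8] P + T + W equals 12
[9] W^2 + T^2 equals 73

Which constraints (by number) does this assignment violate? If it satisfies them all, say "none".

The assignment fails constraints 1, 5, 7.

[1] T = 3 ≠ 2 and P = 1 ≠ -1; both disjuncts false — fails.
[2] V = 1 > -1, so we need S ≤ 17; S = 14 ≤ 17 — holds.
[3] P * R = 1 * 1 = 1 — holds.
[4] V = 1 ≠ 2, but R = 1 = 1 (second disjunct) — holds.
[5] S * W = 14 * 8 = 112, not 114 — fails.
[6] V = 1, not > 2; antecedent false, conditional vacuously true — holds.
[7] S + P = 14 + 1 = 15; 15 ≤ 18, bound 18 not met — fails.
[8] P + T + W = 1 + 3 + 8 = 12 — holds.
[9] W^2 + T^2 = 8^2 + 3^2 = 64 + 9 = 73 — holds.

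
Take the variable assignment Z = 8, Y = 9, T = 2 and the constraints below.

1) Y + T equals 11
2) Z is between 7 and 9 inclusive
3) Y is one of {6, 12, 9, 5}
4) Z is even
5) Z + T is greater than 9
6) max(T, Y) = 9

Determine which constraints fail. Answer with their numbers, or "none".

1) Y + T = 9 + 2 = 11 — satisfied.
2) Z = 8 lies in [7, 9] — satisfied.
3) Y = 9 is in {6, 12, 9, 5} — satisfied.
4) Z = 8 is even — satisfied.
5) Z + T = 8 + 2 = 10; 10 > 9 — satisfied.
6) max(2, 9) = 9 — satisfied.

The assignment satisfies every constraint.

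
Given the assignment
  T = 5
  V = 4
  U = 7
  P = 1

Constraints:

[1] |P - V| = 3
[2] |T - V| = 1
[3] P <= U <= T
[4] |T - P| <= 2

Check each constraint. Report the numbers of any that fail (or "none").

[1] |1 - 4| = 3  ✓
[2] |5 - 4| = 1  ✓
[3] values 1, 7, 5; U = 7 is not <= T = 5  ✗
[4] |5 - 1| = 4; 4 > 2, exceeds bound 2  ✗

Constraints 3, 4 do not hold.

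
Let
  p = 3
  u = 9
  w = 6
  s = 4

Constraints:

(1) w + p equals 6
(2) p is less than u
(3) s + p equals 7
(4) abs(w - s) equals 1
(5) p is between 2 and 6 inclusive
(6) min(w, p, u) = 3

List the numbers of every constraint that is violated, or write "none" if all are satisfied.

(1) w + p = 6 + 3 = 9, not 6  ✗
(2) p = 3, u = 9; 3 < 9  ✓
(3) s + p = 4 + 3 = 7  ✓
(4) abs(6 - 4) = 2, not 1  ✗
(5) p = 3 lies in [2, 6]  ✓
(6) min(6, 3, 9) = 3  ✓

Constraints 1, 4 are violated.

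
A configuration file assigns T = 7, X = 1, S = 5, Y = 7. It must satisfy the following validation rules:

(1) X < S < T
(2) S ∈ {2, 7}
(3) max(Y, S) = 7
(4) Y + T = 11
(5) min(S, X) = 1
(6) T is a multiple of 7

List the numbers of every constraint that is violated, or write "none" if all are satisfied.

Constraints 2, 4 are violated.

(1) values 1 < 5 < 7 — holds.
(2) S = 5 is not in {2, 7} — fails.
(3) max(7, 5) = 7 — holds.
(4) Y + T = 7 + 7 = 14, not 11 — fails.
(5) min(5, 1) = 1 — holds.
(6) 7 / 7 = 1, so 7 divides 7 — holds.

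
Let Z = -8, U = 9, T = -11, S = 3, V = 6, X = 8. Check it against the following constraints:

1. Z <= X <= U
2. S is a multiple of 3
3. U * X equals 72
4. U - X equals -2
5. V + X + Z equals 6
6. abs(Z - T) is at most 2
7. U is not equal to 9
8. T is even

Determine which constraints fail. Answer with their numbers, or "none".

1. values -8 <= 8 <= 9  yes
2. 3 / 3 = 1, so 3 divides 3  yes
3. U * X = 9 * 8 = 72  yes
4. U - X = 9 - 8 = 1, not -2  no
5. V + X + Z = 6 + 8 + (-8) = 6  yes
6. abs(-8 - (-11)) = 3; 3 > 2, exceeds bound 2  no
7. U = 9, but 9 is required to differ  no
8. T = -11 is odd  no

No — constraints 4, 6, 7, and 8 are not satisfied.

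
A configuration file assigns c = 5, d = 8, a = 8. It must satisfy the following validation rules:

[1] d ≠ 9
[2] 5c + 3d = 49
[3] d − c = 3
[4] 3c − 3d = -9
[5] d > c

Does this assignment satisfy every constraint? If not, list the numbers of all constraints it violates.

The assignment satisfies every constraint.

[1] d = 8, and 8 ≠ 9 — holds.
[2] 5c + 3d = 5(5) + 3(8) = 49 — holds.
[3] d − c = 8 − 5 = 3 — holds.
[4] 3c − 3d = 3(5) − 3(8) = -9 — holds.
[5] d = 8, c = 5; 8 > 5 — holds.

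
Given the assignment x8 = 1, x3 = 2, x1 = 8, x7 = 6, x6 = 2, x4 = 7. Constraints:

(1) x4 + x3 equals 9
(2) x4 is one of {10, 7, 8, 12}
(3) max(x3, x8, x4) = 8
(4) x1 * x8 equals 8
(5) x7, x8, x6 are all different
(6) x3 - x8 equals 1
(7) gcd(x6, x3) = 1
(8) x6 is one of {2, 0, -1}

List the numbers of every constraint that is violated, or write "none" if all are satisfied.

Violated: 3 and 7.

(1) x4 + x3 = 7 + 2 = 9  yes
(2) x4 = 7 is in {10, 7, 8, 12}  yes
(3) max(2, 1, 7) = 7, not 8  no
(4) x1 * x8 = 8 * 1 = 8  yes
(5) values 6, 1, 2 are pairwise distinct  yes
(6) x3 - x8 = 2 - 1 = 1  yes
(7) gcd(2, 2) = 2, not 1  no
(8) x6 = 2 is in {2, 0, -1}  yes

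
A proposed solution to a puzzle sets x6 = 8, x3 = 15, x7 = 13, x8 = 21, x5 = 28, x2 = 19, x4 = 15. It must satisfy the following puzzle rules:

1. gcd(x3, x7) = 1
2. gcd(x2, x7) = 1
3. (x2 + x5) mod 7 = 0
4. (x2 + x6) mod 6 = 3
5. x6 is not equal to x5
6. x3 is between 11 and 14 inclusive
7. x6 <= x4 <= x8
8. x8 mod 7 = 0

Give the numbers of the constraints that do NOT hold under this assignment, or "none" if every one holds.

1. gcd(15, 13) = 1  true
2. gcd(19, 13) = 1  true
3. x2 + x5 = 47; 47 mod 7 = 5, not 0  false
4. x2 + x6 = 27; 27 mod 6 = 3  true
5. x6 = 8, x5 = 28; distinct  true
6. x3 = 15 is outside [11, 14]  false
7. values 8 <= 15 <= 21  true
8. 21 mod 7 = 0  true

Constraints 3 and 6 are violated.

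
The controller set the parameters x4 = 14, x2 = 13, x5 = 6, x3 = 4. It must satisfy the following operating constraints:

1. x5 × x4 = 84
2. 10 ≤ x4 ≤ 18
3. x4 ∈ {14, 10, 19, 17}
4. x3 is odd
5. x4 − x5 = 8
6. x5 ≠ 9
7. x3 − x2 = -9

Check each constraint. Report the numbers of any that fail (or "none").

Violated: 4.

1. x5 × x4 = 6 × 14 = 84  true
2. x4 = 14 lies in [10, 18]  true
3. x4 = 14 is in {14, 10, 19, 17}  true
4. x3 = 4 is even  false
5. x4 − x5 = 14 − 6 = 8  true
6. x5 = 6, and 6 ≠ 9  true
7. x3 − x2 = 4 − 13 = -9  true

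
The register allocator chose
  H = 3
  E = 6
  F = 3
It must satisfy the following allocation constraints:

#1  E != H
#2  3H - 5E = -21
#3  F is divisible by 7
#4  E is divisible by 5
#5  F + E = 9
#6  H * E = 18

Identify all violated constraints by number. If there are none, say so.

#1 E = 6, H = 3; distinct  ✓
#2 3H - 5E = 3(3) - 5(6) = -21  ✓
#3 3 = 7*0 + 3, so 7 does not divide 3  ✗
#4 6 = 5*1 + 1, so 5 does not divide 6  ✗
#5 F + E = 3 + 6 = 9  ✓
#6 H * E = 3 * 6 = 18  ✓

No — constraints 3, 4 are not satisfied.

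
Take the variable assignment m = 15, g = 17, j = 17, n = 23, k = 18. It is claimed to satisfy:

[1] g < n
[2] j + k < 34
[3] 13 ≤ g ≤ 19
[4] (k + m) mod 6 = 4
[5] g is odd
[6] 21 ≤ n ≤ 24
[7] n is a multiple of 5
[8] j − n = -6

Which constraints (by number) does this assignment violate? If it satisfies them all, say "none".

[1] g = 17, n = 23; 17 < 23  holds
[2] j + k = 17 + 18 = 35; 35 ≥ 34, bound 34 not met  fails
[3] g = 17 lies in [13, 19]  holds
[4] k + m = 33; 33 mod 6 = 3, not 4  fails
[5] g = 17 is odd  holds
[6] n = 23 lies in [21, 24]  holds
[7] 23 = 5×4 + 3, so 5 does not divide 23  fails
[8] j − n = 17 − 23 = -6  holds

Constraints 2, 4, 7 do not hold.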